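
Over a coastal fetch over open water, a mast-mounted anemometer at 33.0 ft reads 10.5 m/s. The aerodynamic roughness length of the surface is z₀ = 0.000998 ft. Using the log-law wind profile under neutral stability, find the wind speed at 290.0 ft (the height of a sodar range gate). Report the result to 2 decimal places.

Log law: V(z) ∝ ln(z/z₀), so V₂/V₁ = ln(z₂/z₀) / ln(z₁/z₀).
ln(290.0/0.000998) = 12.5796, ln(33.0/0.000998) = 10.4063
V₂ = 10.5 × 12.5796/10.4063 = 10.5 × 1.2089 = 12.6930 m/s

12.69 m/s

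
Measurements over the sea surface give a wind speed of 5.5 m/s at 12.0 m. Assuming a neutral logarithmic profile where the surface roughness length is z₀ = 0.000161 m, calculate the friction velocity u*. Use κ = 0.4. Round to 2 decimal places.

u* ≈ 0.20 m/s

Log law: V(z) = (u*/κ) · ln(z/z₀) ⇒ u* = κ · V / ln(z/z₀)
u* = 0.4 × 5.5 / ln(12.0/0.000161) = 0.4 × 5.5 / 11.2190
   = 2.2000 / 11.2190 = 0.1961 m/s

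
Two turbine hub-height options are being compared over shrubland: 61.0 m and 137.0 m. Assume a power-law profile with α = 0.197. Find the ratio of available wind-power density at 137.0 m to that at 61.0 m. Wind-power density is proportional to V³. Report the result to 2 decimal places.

1.61

Speed ratio: V_B/V_A = (z_B/z_A)^α = (137.0/61.0)^0.197 = (2.2459)^0.197 = 1.17280
Power-density ratio: P_B/P_A = (V_B/V_A)³ = (1.17280)³ = 1.61314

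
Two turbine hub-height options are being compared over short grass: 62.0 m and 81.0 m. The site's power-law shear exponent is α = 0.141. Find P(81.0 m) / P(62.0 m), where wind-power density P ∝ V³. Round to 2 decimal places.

Speed ratio: V_B/V_A = (z_B/z_A)^α = (81.0/62.0)^0.141 = (1.3065)^0.141 = 1.03841
Power-density ratio: P_B/P_A = (V_B/V_A)³ = (1.03841)³ = 1.11971

1.12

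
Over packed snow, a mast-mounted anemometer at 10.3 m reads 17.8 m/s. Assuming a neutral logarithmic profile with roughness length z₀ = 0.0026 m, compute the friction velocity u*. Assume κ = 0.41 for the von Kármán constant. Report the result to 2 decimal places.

u* ≈ 0.88 m/s

Log law: V(z) = (u*/κ) · ln(z/z₀) ⇒ u* = κ · V / ln(z/z₀)
u* = 0.41 × 17.8 / ln(10.3/0.0026) = 0.41 × 17.8 / 8.2844
   = 7.2980 / 8.2844 = 0.8809 m/s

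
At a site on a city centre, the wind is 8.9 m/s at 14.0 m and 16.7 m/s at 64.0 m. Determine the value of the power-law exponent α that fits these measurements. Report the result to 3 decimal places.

Power law: V₂/V₁ = (z₂/z₁)^α ⇒ α = ln(V₂/V₁) / ln(z₂/z₁)
α = ln(16.7/8.9) / ln(64.0/14.0) = ln(1.8764) / ln(4.5714)
  = 0.62936 / 1.51983 = 0.41410

α ≈ 0.414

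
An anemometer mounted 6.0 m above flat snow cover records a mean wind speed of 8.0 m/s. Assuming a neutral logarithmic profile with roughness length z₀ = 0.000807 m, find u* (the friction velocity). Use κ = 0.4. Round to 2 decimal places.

Log law: V(z) = (u*/κ) · ln(z/z₀) ⇒ u* = κ · V / ln(z/z₀)
u* = 0.4 × 8.0 / ln(6.0/0.000807) = 0.4 × 8.0 / 8.9139
   = 3.2000 / 8.9139 = 0.3590 m/s

u* ≈ 0.36 m/s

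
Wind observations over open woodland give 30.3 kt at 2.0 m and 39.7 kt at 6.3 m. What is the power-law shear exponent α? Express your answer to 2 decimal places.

α ≈ 0.24

Power law: V₂/V₁ = (z₂/z₁)^α ⇒ α = ln(V₂/V₁) / ln(z₂/z₁)
α = ln(39.7/30.3) / ln(6.3/2.0) = ln(1.3102) / ln(3.1500)
  = 0.27020 / 1.14740 = 0.23549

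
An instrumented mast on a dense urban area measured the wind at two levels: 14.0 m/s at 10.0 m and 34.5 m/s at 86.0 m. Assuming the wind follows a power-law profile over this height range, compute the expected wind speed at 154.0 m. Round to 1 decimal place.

First find α: α = ln(V₂/V₁)/ln(z₂/z₁) = ln(34.5/14.0)/ln(86.0/10.0) = 0.90190/2.15176 = 0.4191
Extrapolate from 86.0 m to 154.0 m: V₃ = 34.5 × (154.0/86.0)^0.4191 = 34.5 × 1.2766 = 44.0425 m/s

44.0 m/s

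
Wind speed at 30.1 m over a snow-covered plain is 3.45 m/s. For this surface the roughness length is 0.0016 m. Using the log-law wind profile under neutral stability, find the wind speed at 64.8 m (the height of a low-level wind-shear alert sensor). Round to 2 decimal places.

Log law: V(z) ∝ ln(z/z₀), so V₂/V₁ = ln(z₂/z₀) / ln(z₁/z₀).
ln(64.8/0.0016) = 10.6091, ln(30.1/0.0016) = 9.8423
V₂ = 3.45 × 10.6091/9.8423 = 3.45 × 1.0779 = 3.7188 m/s

3.72 m/s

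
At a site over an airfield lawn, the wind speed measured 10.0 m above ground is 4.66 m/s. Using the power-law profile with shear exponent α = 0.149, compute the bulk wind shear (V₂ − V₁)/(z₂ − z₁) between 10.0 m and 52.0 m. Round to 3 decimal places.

Power law: V₂ = V₁ · (z₂/z₁)^α = 4.66 × (5.2000)^0.149 = 5.9576 m/s
ΔV/Δz = (5.9576 − 4.66)/(52.0 − 10.0) = 1.2976/42.0000 = 0.03089 m/s/m

0.031 m/s/m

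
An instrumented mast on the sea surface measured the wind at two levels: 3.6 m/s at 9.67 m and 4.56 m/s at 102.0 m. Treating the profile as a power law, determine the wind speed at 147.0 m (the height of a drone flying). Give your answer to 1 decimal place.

First find α: α = ln(V₂/V₁)/ln(z₂/z₁) = ln(4.56/3.6)/ln(102.0/9.67) = 0.23639/2.35594 = 0.1003
Extrapolate from 102.0 m to 147.0 m: V₃ = 4.56 × (147.0/102.0)^0.1003 = 4.56 × 1.0373 = 4.7303 m/s

4.7 m/s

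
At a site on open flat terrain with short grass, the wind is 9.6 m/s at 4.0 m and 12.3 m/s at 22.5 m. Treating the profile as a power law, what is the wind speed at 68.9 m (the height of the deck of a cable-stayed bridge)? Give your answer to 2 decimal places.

First find α: α = ln(V₂/V₁)/ln(z₂/z₁) = ln(12.3/9.6)/ln(22.5/4.0) = 0.24784/1.72722 = 0.1435
Extrapolate from 22.5 m to 68.9 m: V₃ = 12.3 × (68.9/22.5)^0.1435 = 12.3 × 1.1742 = 14.4426 m/s

14.44 m/s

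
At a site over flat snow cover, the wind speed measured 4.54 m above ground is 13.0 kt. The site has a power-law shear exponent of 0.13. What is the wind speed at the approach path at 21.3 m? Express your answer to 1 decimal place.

15.9 kt

Power-law profile: V₂ = V₁ · (z₂/z₁)^α
V₂ = 13.0 × (21.3/4.54)^0.13 = 13.0 × (4.6916)^0.13
    = 13.0 × 1.2226 = 15.8933 kt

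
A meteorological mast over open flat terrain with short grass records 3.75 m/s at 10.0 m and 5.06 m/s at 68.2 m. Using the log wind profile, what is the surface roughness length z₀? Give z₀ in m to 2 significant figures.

Log law: V(z) ∝ ln(z/z₀). With r = V₁/V₂ = 3.75/5.06 = 0.74111,
r · ln(z₂/z₀) = ln(z₁/z₀) ⇒ ln z₀ = (ln z₁ − r·ln z₂)/(1 − r)
ln z₀ = (2.30259 − 0.74111×4.22244) / 0.25889 = -3.1932
z₀ = exp(-3.1932) = 0.04104 m

z₀ ≈ 0.041 m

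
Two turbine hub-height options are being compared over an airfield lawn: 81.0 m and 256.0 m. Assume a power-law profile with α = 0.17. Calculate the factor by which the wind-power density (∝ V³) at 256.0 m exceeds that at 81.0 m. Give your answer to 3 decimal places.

Speed ratio: V_B/V_A = (z_B/z_A)^α = (256.0/81.0)^0.17 = (3.1605)^0.17 = 1.21607
Power-density ratio: P_B/P_A = (V_B/V_A)³ = (1.21607)³ = 1.79835

1.798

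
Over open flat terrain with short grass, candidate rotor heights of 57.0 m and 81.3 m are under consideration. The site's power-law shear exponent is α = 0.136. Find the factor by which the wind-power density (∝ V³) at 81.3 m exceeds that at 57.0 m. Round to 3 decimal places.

Speed ratio: V_B/V_A = (z_B/z_A)^α = (81.3/57.0)^0.136 = (1.4263)^0.136 = 1.04948
Power-density ratio: P_B/P_A = (V_B/V_A)³ = (1.04948)³ = 1.15590

1.156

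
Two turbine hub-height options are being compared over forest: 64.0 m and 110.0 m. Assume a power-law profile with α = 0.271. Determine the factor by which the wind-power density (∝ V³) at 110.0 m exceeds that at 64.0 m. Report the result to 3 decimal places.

1.553

Speed ratio: V_B/V_A = (z_B/z_A)^α = (110.0/64.0)^0.271 = (1.7188)^0.271 = 1.15809
Power-density ratio: P_B/P_A = (V_B/V_A)³ = (1.15809)³ = 1.55320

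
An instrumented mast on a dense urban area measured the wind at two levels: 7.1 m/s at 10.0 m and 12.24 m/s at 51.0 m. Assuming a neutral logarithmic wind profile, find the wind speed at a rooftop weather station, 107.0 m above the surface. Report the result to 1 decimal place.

14.6 m/s

Log law: V ∝ ln(z/z₀). From the pair, with r = V₁/V₂ = 0.58007,
ln z₀ = (ln z₁ − r·ln z₂)/(1 − r) = (2.3026 − 0.58007×3.9318)/0.41993 = 0.0521 → z₀ = 1.053 m
V₃ = V₁ · ln(z₃/z₀)/ln(z₁/z₀) = 7.1 × 4.6208/2.2505 = 14.5777 m/s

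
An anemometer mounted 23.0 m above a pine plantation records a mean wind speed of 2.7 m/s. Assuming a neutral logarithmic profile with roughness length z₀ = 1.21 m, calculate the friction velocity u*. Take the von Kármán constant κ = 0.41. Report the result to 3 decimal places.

u* ≈ 0.376 m/s

Log law: V(z) = (u*/κ) · ln(z/z₀) ⇒ u* = κ · V / ln(z/z₀)
u* = 0.41 × 2.7 / ln(23.0/1.21) = 0.41 × 2.7 / 2.9449
   = 1.1070 / 2.9449 = 0.3759 m/s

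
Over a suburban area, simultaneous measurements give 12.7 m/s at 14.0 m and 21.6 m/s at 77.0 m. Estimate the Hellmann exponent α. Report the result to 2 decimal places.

α ≈ 0.31

Power law: V₂/V₁ = (z₂/z₁)^α ⇒ α = ln(V₂/V₁) / ln(z₂/z₁)
α = ln(21.6/12.7) / ln(77.0/14.0) = ln(1.7008) / ln(5.5000)
  = 0.53109 / 1.70475 = 0.31154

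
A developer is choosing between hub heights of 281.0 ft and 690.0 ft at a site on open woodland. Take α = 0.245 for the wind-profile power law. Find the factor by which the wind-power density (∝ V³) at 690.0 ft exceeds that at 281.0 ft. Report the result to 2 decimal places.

1.94

Speed ratio: V_B/V_A = (z_B/z_A)^α = (690.0/281.0)^0.245 = (2.4555)^0.245 = 1.24619
Power-density ratio: P_B/P_A = (V_B/V_A)³ = (1.24619)³ = 1.93533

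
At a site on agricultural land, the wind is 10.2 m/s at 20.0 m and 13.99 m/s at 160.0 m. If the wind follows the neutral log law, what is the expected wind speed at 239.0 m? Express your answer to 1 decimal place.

14.7 m/s

Log law: V ∝ ln(z/z₀). From the pair, with r = V₁/V₂ = 0.72909,
ln z₀ = (ln z₁ − r·ln z₂)/(1 − r) = (2.9957 − 0.72909×5.0752)/0.27091 = -2.6007 → z₀ = 0.07423 m
V₃ = V₁ · ln(z₃/z₀)/ln(z₁/z₀) = 10.2 × 8.0771/5.5964 = 14.7214 m/s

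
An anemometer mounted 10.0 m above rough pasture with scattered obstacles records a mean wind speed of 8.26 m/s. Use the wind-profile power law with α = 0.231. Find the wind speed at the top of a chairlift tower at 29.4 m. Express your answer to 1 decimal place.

Power-law profile: V₂ = V₁ · (z₂/z₁)^α
V₂ = 8.26 × (29.4/10.0)^0.231 = 8.26 × (2.9400)^0.231
    = 8.26 × 1.2829 = 10.5966 m/s

10.6 m/s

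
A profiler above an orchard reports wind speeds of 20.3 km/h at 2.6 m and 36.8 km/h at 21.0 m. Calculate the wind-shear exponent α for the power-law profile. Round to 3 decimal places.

α ≈ 0.285

Power law: V₂/V₁ = (z₂/z₁)^α ⇒ α = ln(V₂/V₁) / ln(z₂/z₁)
α = ln(36.8/20.3) / ln(21.0/2.6) = ln(1.8128) / ln(8.0769)
  = 0.59488 / 2.08901 = 0.28476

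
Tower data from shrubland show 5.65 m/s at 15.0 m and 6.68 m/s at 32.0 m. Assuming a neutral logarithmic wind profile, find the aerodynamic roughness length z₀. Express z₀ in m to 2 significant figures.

Log law: V(z) ∝ ln(z/z₀). With r = V₁/V₂ = 5.65/6.68 = 0.84581,
r · ln(z₂/z₀) = ln(z₁/z₀) ⇒ ln z₀ = (ln z₁ − r·ln z₂)/(1 − r)
ln z₀ = (2.70805 − 0.84581×3.46574) / 0.15419 = -1.4482
z₀ = exp(-1.4482) = 0.2350 m

z₀ ≈ 0.23 m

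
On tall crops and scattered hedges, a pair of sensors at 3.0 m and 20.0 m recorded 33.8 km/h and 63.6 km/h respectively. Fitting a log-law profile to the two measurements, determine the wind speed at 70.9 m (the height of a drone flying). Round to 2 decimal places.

Log law: V ∝ ln(z/z₀). From the pair, with r = V₁/V₂ = 0.53145,
ln z₀ = (ln z₁ − r·ln z₂)/(1 − r) = (1.0986 − 0.53145×2.9957)/0.46855 = -1.0532 → z₀ = 0.3488 m
V₃ = V₁ · ln(z₃/z₀)/ln(z₁/z₀) = 33.8 × 5.3144/2.1518 = 83.4791 km/h

83.48 km/h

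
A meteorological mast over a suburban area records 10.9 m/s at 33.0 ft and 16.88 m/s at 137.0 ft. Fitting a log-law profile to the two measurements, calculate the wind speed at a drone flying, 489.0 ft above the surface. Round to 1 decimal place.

22.2 m/s

Log law: V ∝ ln(z/z₀). From the pair, with r = V₁/V₂ = 0.64573,
ln z₀ = (ln z₁ − r·ln z₂)/(1 − r) = (3.4965 − 0.64573×4.9200)/0.35427 = 0.9019 → z₀ = 2.464 ft
V₃ = V₁ · ln(z₃/z₀)/ln(z₁/z₀) = 10.9 × 5.2905/2.5946 = 22.2253 m/s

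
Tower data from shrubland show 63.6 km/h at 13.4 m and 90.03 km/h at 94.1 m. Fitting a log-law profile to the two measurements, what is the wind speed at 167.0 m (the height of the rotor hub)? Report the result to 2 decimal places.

Log law: V ∝ ln(z/z₀). From the pair, with r = V₁/V₂ = 0.70643,
ln z₀ = (ln z₁ − r·ln z₂)/(1 − r) = (2.5953 − 0.70643×4.5444)/0.29357 = -2.0950 → z₀ = 0.1231 m
V₃ = V₁ · ln(z₃/z₀)/ln(z₁/z₀) = 63.6 × 7.2130/4.6902 = 97.8085 km/h

97.81 km/h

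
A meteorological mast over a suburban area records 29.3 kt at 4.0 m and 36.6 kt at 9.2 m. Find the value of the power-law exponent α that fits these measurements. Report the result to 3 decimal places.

Power law: V₂/V₁ = (z₂/z₁)^α ⇒ α = ln(V₂/V₁) / ln(z₂/z₁)
α = ln(36.6/29.3) / ln(9.2/4.0) = ln(1.2491) / ln(2.3000)
  = 0.22246 / 0.83291 = 0.26709

α ≈ 0.267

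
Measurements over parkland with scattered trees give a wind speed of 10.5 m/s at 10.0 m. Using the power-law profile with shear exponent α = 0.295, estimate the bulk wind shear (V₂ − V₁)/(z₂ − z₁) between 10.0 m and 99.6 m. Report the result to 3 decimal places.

Power law: V₂ = V₁ · (z₂/z₁)^α = 10.5 × (9.9600)^0.295 = 20.6860 m/s
ΔV/Δz = (20.6860 − 10.5)/(99.6 − 10.0) = 10.1860/89.6000 = 0.11368 m/s/m

0.114 m/s/m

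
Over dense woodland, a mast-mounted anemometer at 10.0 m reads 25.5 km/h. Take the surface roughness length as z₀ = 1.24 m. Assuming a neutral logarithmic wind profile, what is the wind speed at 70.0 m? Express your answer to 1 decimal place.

Log law: V(z) ∝ ln(z/z₀), so V₂/V₁ = ln(z₂/z₀) / ln(z₁/z₀).
ln(70.0/1.24) = 4.0334, ln(10.0/1.24) = 2.0875
V₂ = 25.5 × 4.0334/2.0875 = 25.5 × 1.9322 = 49.2707 km/h

49.3 km/h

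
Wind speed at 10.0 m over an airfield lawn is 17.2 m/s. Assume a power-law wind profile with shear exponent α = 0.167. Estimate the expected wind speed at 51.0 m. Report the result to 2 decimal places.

Power-law profile: V₂ = V₁ · (z₂/z₁)^α
V₂ = 17.2 × (51.0/10.0)^0.167 = 17.2 × (5.1000)^0.167
    = 17.2 × 1.3127 = 22.5784 m/s

22.58 m/s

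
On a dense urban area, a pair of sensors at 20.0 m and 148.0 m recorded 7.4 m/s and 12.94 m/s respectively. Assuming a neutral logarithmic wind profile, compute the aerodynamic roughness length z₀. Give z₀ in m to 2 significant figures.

z₀ ≈ 1.4 m

Log law: V(z) ∝ ln(z/z₀). With r = V₁/V₂ = 7.4/12.94 = 0.57187,
r · ln(z₂/z₀) = ln(z₁/z₀) ⇒ ln z₀ = (ln z₁ − r·ln z₂)/(1 − r)
ln z₀ = (2.99573 − 0.57187×4.99721) / 0.42813 = 0.3223
z₀ = exp(0.3223) = 1.380 m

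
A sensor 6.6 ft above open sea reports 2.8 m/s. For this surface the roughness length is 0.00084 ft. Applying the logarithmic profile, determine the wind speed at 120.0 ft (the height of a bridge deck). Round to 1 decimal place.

Log law: V(z) ∝ ln(z/z₀), so V₂/V₁ = ln(z₂/z₀) / ln(z₁/z₀).
ln(120.0/0.00084) = 11.8696, ln(6.6/0.00084) = 8.9692
V₂ = 2.8 × 11.8696/8.9692 = 2.8 × 1.3234 = 3.7055 m/s

3.7 m/s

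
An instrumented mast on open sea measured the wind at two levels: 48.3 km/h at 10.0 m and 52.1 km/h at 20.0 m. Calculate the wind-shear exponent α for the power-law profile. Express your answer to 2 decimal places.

α ≈ 0.11

Power law: V₂/V₁ = (z₂/z₁)^α ⇒ α = ln(V₂/V₁) / ln(z₂/z₁)
α = ln(52.1/48.3) / ln(20.0/10.0) = ln(1.0787) / ln(2.0000)
  = 0.07573 / 0.69315 = 0.10926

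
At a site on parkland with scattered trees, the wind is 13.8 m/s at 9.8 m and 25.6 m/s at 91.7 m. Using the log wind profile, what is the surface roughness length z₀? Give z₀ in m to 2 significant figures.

z₀ ≈ 0.72 m

Log law: V(z) ∝ ln(z/z₀). With r = V₁/V₂ = 13.8/25.6 = 0.53906,
r · ln(z₂/z₀) = ln(z₁/z₀) ⇒ ln z₀ = (ln z₁ − r·ln z₂)/(1 − r)
ln z₀ = (2.28238 − 0.53906×4.51852) / 0.46094 = -0.3328
z₀ = exp(-0.3328) = 0.7169 m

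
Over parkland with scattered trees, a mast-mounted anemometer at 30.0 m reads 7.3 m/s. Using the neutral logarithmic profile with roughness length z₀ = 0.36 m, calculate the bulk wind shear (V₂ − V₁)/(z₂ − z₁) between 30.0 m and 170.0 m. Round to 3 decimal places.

0.020 m/s/m

Log law: V₂ = V₁ · ln(z₂/z₀)/ln(z₁/z₀) = 7.3 × 6.1574/4.4228 = 10.1630 m/s
ΔV/Δz = (10.1630 − 7.3)/(170.0 − 30.0) = 2.8630/140.0000 = 0.02045 m/s/m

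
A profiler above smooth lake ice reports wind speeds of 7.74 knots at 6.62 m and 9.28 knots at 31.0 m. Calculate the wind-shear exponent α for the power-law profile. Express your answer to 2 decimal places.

α ≈ 0.12

Power law: V₂/V₁ = (z₂/z₁)^α ⇒ α = ln(V₂/V₁) / ln(z₂/z₁)
α = ln(9.28/7.74) / ln(31.0/6.62) = ln(1.1990) / ln(4.6828)
  = 0.18146 / 1.54389 = 0.11753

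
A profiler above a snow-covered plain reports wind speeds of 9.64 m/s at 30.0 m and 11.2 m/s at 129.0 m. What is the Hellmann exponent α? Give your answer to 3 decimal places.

Power law: V₂/V₁ = (z₂/z₁)^α ⇒ α = ln(V₂/V₁) / ln(z₂/z₁)
α = ln(11.2/9.64) / ln(129.0/30.0) = ln(1.1618) / ln(4.3000)
  = 0.14999 / 1.45862 = 0.10283

α ≈ 0.103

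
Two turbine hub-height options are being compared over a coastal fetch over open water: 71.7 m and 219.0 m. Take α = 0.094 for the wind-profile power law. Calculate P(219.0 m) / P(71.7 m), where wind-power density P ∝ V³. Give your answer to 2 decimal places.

1.37

Speed ratio: V_B/V_A = (z_B/z_A)^α = (219.0/71.7)^0.094 = (3.0544)^0.094 = 1.11066
Power-density ratio: P_B/P_A = (V_B/V_A)³ = (1.11066)³ = 1.37009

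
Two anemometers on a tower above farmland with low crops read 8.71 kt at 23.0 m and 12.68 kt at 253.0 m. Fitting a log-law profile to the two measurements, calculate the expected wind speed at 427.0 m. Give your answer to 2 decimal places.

Log law: V ∝ ln(z/z₀). From the pair, with r = V₁/V₂ = 0.68691,
ln z₀ = (ln z₁ − r·ln z₂)/(1 − r) = (3.1355 − 0.68691×5.5334)/0.31309 = -2.1254 → z₀ = 0.1194 m
V₃ = V₁ · ln(z₃/z₀)/ln(z₁/z₀) = 8.71 × 8.1822/5.2609 = 13.5465 kt

13.55 kt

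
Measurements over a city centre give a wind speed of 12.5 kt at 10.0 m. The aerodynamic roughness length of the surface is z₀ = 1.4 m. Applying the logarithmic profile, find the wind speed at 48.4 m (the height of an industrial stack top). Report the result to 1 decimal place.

Log law: V(z) ∝ ln(z/z₀), so V₂/V₁ = ln(z₂/z₀) / ln(z₁/z₀).
ln(48.4/1.4) = 3.5430, ln(10.0/1.4) = 1.9661
V₂ = 12.5 × 3.5430/1.9661 = 12.5 × 1.8020 = 22.5256 kt

22.5 kt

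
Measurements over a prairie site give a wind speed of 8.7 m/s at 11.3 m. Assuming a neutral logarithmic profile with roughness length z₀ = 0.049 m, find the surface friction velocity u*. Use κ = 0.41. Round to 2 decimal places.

u* ≈ 0.66 m/s

Log law: V(z) = (u*/κ) · ln(z/z₀) ⇒ u* = κ · V / ln(z/z₀)
u* = 0.41 × 8.7 / ln(11.3/0.049) = 0.41 × 8.7 / 5.4407
   = 3.5670 / 5.4407 = 0.6556 m/s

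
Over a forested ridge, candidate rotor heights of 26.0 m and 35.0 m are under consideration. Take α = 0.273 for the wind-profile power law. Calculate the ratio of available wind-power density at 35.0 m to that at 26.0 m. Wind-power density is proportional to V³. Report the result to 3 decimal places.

Speed ratio: V_B/V_A = (z_B/z_A)^α = (35.0/26.0)^0.273 = (1.3462)^0.273 = 1.08453
Power-density ratio: P_B/P_A = (V_B/V_A)³ = (1.08453)³ = 1.27564

1.276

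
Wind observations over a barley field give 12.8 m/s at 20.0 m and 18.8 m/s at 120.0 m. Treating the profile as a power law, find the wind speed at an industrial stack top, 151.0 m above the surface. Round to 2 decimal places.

19.75 m/s

First find α: α = ln(V₂/V₁)/ln(z₂/z₁) = ln(18.8/12.8)/ln(120.0/20.0) = 0.38441/1.79176 = 0.2145
Extrapolate from 120.0 m to 151.0 m: V₃ = 18.8 × (151.0/120.0)^0.2145 = 18.8 × 1.0505 = 19.7501 m/s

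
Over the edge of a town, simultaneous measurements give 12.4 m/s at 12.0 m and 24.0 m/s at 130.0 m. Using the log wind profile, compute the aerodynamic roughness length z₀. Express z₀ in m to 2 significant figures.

Log law: V(z) ∝ ln(z/z₀). With r = V₁/V₂ = 12.4/24.0 = 0.51667,
r · ln(z₂/z₀) = ln(z₁/z₀) ⇒ ln z₀ = (ln z₁ − r·ln z₂)/(1 − r)
ln z₀ = (2.48491 − 0.51667×4.86753) / 0.48333 = -0.0620
z₀ = exp(-0.0620) = 0.9398 m

z₀ ≈ 0.94 m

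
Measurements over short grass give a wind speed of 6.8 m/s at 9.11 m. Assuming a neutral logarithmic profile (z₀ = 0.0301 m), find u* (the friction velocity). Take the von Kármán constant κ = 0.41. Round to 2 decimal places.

u* ≈ 0.49 m/s

Log law: V(z) = (u*/κ) · ln(z/z₀) ⇒ u* = κ · V / ln(z/z₀)
u* = 0.41 × 6.8 / ln(9.11/0.0301) = 0.41 × 6.8 / 5.7126
   = 2.7880 / 5.7126 = 0.4880 m/s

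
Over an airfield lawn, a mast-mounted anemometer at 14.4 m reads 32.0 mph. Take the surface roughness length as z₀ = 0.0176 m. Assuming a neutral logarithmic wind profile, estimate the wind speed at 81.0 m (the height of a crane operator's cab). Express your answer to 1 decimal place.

Log law: V(z) ∝ ln(z/z₀), so V₂/V₁ = ln(z₂/z₀) / ln(z₁/z₀).
ln(81.0/0.0176) = 8.4343, ln(14.4/0.0176) = 6.7071
V₂ = 32.0 × 8.4343/6.7071 = 32.0 × 1.2575 = 40.2407 mph

40.2 mph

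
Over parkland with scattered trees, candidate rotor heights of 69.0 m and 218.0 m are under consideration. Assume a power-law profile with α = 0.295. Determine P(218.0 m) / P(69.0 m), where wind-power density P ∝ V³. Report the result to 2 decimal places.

Speed ratio: V_B/V_A = (z_B/z_A)^α = (218.0/69.0)^0.295 = (3.1594)^0.295 = 1.40406
Power-density ratio: P_B/P_A = (V_B/V_A)³ = (1.40406)³ = 2.76791

2.77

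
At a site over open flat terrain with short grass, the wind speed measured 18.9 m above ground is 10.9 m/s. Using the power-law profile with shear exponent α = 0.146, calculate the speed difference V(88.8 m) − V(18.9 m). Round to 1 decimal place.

2.8 m/s

Power law: V₂ = V₁ · (z₂/z₁)^α = 10.9 × (4.6984)^0.146 = 13.6625 m/s
ΔV = 13.6625 − 10.9 = 2.7625 m/s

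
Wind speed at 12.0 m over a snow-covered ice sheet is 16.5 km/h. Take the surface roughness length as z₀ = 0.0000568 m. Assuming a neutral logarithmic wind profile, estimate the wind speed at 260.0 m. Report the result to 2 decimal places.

Log law: V(z) ∝ ln(z/z₀), so V₂/V₁ = ln(z₂/z₀) / ln(z₁/z₀).
ln(260.0/0.0000568) = 15.3367, ln(12.0/0.0000568) = 12.2609
V₂ = 16.5 × 15.3367/12.2609 = 16.5 × 1.2509 = 20.6392 km/h

20.64 km/h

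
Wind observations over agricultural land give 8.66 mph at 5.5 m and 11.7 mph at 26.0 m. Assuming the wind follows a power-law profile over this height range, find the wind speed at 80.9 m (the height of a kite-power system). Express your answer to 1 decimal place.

First find α: α = ln(V₂/V₁)/ln(z₂/z₁) = ln(11.7/8.66)/ln(26.0/5.5) = 0.30087/1.55335 = 0.1937
Extrapolate from 26.0 m to 80.9 m: V₃ = 11.7 × (80.9/26.0)^0.1937 = 11.7 × 1.2459 = 14.5771 mph

14.6 mph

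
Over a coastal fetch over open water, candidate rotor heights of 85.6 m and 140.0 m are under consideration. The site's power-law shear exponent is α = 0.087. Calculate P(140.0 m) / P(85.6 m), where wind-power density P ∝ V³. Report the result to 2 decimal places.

1.14

Speed ratio: V_B/V_A = (z_B/z_A)^α = (140.0/85.6)^0.087 = (1.6355)^0.087 = 1.04373
Power-density ratio: P_B/P_A = (V_B/V_A)³ = (1.04373)³ = 1.13701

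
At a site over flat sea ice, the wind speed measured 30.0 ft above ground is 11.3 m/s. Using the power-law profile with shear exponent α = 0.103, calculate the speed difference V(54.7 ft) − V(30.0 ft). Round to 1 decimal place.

0.7 m/s

Power law: V₂ = V₁ · (z₂/z₁)^α = 11.3 × (1.8233)^0.103 = 12.0212 m/s
ΔV = 12.0212 − 11.3 = 0.7212 m/s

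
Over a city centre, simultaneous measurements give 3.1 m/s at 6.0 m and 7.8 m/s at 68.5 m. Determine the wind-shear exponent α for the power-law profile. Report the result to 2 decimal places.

α ≈ 0.38

Power law: V₂/V₁ = (z₂/z₁)^α ⇒ α = ln(V₂/V₁) / ln(z₂/z₁)
α = ln(7.8/3.1) / ln(68.5/6.0) = ln(2.5161) / ln(11.4167)
  = 0.92272 / 2.43507 = 0.37893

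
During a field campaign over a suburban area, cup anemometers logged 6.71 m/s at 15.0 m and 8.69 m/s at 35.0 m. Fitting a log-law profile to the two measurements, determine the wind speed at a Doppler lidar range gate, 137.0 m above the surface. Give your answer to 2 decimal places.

11.88 m/s

Log law: V ∝ ln(z/z₀). From the pair, with r = V₁/V₂ = 0.77215,
ln z₀ = (ln z₁ − r·ln z₂)/(1 − r) = (2.7081 − 0.77215×3.5553)/0.22785 = -0.1633 → z₀ = 0.8493 m
V₃ = V₁ · ln(z₃/z₀)/ln(z₁/z₀) = 6.71 × 5.0833/2.8714 = 11.8789 m/s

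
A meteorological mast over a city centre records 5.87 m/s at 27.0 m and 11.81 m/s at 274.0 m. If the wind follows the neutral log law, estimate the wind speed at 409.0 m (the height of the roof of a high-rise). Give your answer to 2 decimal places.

12.84 m/s

Log law: V ∝ ln(z/z₀). From the pair, with r = V₁/V₂ = 0.49704,
ln z₀ = (ln z₁ − r·ln z₂)/(1 − r) = (3.2958 − 0.49704×5.6131)/0.50296 = 1.0059 → z₀ = 2.734 m
V₃ = V₁ · ln(z₃/z₀)/ln(z₁/z₀) = 5.87 × 5.0079/2.2900 = 12.8368 m/s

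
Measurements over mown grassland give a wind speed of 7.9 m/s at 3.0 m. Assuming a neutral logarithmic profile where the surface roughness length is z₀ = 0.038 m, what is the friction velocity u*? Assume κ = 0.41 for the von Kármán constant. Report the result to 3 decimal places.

u* ≈ 0.741 m/s

Log law: V(z) = (u*/κ) · ln(z/z₀) ⇒ u* = κ · V / ln(z/z₀)
u* = 0.41 × 7.9 / ln(3.0/0.038) = 0.41 × 7.9 / 4.3688
   = 3.2390 / 4.3688 = 0.7414 m/s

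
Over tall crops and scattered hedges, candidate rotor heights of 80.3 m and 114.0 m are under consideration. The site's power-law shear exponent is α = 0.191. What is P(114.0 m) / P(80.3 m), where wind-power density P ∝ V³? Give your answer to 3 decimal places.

Speed ratio: V_B/V_A = (z_B/z_A)^α = (114.0/80.3)^0.191 = (1.4197)^0.191 = 1.06922
Power-density ratio: P_B/P_A = (V_B/V_A)³ = (1.06922)³ = 1.22238

1.222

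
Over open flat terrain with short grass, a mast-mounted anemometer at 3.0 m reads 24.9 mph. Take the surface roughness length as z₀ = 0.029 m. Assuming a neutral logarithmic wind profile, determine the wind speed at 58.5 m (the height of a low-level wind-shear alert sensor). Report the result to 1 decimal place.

Log law: V(z) ∝ ln(z/z₀), so V₂/V₁ = ln(z₂/z₀) / ln(z₁/z₀).
ln(58.5/0.029) = 7.6095, ln(3.0/0.029) = 4.6391
V₂ = 24.9 × 7.6095/4.6391 = 24.9 × 1.6403 = 40.8436 mph

40.8 mph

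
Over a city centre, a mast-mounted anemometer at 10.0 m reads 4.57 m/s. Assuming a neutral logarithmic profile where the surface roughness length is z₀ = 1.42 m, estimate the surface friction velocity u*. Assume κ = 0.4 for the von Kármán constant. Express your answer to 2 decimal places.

u* ≈ 0.94 m/s

Log law: V(z) = (u*/κ) · ln(z/z₀) ⇒ u* = κ · V / ln(z/z₀)
u* = 0.4 × 4.57 / ln(10.0/1.42) = 0.4 × 4.57 / 1.9519
   = 1.8280 / 1.9519 = 0.9365 m/s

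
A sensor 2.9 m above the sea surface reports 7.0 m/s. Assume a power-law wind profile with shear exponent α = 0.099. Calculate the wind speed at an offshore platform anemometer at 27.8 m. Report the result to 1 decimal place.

8.8 m/s

Power-law profile: V₂ = V₁ · (z₂/z₁)^α
V₂ = 7.0 × (27.8/2.9)^0.099 = 7.0 × (9.5862)^0.099
    = 7.0 × 1.2508 = 8.7555 m/s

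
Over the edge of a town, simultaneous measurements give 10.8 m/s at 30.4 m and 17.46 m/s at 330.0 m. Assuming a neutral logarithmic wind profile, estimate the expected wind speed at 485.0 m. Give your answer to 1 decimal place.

Log law: V ∝ ln(z/z₀). From the pair, with r = V₁/V₂ = 0.61856,
ln z₀ = (ln z₁ − r·ln z₂)/(1 − r) = (3.4144 − 0.61856×5.7991)/0.38144 = -0.4526 → z₀ = 0.6360 m
V₃ = V₁ · ln(z₃/z₀)/ln(z₁/z₀) = 10.8 × 6.6367/3.8670 = 18.5354 m/s

18.5 m/s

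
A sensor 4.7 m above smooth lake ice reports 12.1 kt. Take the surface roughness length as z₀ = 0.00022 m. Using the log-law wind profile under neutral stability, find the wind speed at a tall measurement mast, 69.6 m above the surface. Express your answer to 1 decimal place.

Log law: V(z) ∝ ln(z/z₀), so V₂/V₁ = ln(z₂/z₀) / ln(z₁/z₀).
ln(69.6/0.00022) = 12.6646, ln(4.7/0.00022) = 9.9694
V₂ = 12.1 × 12.6646/9.9694 = 12.1 × 1.2703 = 15.3712 kt

15.4 kt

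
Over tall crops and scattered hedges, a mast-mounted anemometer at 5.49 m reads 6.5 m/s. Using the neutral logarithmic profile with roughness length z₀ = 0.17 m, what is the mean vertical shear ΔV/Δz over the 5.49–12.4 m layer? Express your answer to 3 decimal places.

0.221 m/s/m

Log law: V₂ = V₁ · ln(z₂/z₀)/ln(z₁/z₀) = 6.5 × 4.2897/3.4749 = 8.0241 m/s
ΔV/Δz = (8.0241 − 6.5)/(12.4 − 5.49) = 1.5241/6.9100 = 0.22056 m/s/m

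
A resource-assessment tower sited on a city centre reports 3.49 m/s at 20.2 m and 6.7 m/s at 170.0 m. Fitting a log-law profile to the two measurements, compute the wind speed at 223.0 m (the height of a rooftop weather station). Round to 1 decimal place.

Log law: V ∝ ln(z/z₀). From the pair, with r = V₁/V₂ = 0.52090,
ln z₀ = (ln z₁ − r·ln z₂)/(1 − r) = (3.0057 − 0.52090×5.1358)/0.47910 = 0.6898 → z₀ = 1.993 m
V₃ = V₁ · ln(z₃/z₀)/ln(z₁/z₀) = 3.49 × 4.7174/2.3159 = 7.1089 m/s

7.1 m/s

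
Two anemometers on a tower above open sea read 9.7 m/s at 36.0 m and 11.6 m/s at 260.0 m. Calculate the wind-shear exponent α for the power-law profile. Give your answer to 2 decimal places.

α ≈ 0.09

Power law: V₂/V₁ = (z₂/z₁)^α ⇒ α = ln(V₂/V₁) / ln(z₂/z₁)
α = ln(11.6/9.7) / ln(260.0/36.0) = ln(1.1959) / ln(7.2222)
  = 0.17888 / 1.97716 = 0.09047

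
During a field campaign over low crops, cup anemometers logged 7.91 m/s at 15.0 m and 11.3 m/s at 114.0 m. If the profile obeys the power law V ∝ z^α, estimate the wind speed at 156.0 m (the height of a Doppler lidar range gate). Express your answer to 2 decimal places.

First find α: α = ln(V₂/V₁)/ln(z₂/z₁) = ln(11.3/7.91)/ln(114.0/15.0) = 0.35667/2.02815 = 0.1759
Extrapolate from 114.0 m to 156.0 m: V₃ = 11.3 × (156.0/114.0)^0.1759 = 11.3 × 1.0567 = 11.9408 m/s

11.94 m/s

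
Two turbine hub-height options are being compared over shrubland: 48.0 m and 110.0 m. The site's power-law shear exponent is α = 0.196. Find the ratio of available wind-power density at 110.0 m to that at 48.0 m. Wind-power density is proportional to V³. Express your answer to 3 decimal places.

Speed ratio: V_B/V_A = (z_B/z_A)^α = (110.0/48.0)^0.196 = (2.2917)^0.196 = 1.17649
Power-density ratio: P_B/P_A = (V_B/V_A)³ = (1.17649)³ = 1.62843

1.628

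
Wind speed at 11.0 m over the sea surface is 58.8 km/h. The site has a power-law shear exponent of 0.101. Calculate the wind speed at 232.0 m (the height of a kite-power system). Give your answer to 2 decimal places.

80.00 km/h

Power-law profile: V₂ = V₁ · (z₂/z₁)^α
V₂ = 58.8 × (232.0/11.0)^0.101 = 58.8 × (21.0909)^0.101
    = 58.8 × 1.3606 = 80.0039 km/h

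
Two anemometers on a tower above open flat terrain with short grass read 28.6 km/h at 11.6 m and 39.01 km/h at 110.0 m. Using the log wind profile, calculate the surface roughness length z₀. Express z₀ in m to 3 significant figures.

Log law: V(z) ∝ ln(z/z₀). With r = V₁/V₂ = 28.6/39.01 = 0.73315,
r · ln(z₂/z₀) = ln(z₁/z₀) ⇒ ln z₀ = (ln z₁ − r·ln z₂)/(1 − r)
ln z₀ = (2.45101 − 0.73315×4.70048) / 0.26685 = -3.7291
z₀ = exp(-3.7291) = 0.02401 m

z₀ ≈ 0.0240 m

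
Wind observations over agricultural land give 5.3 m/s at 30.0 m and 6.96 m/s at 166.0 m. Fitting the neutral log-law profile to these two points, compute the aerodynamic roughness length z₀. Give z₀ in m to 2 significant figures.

Log law: V(z) ∝ ln(z/z₀). With r = V₁/V₂ = 5.3/6.96 = 0.76149,
r · ln(z₂/z₀) = ln(z₁/z₀) ⇒ ln z₀ = (ln z₁ − r·ln z₂)/(1 − r)
ln z₀ = (3.40120 − 0.76149×5.11199) / 0.23851 = -2.0610
z₀ = exp(-2.0610) = 0.1273 m

z₀ ≈ 0.13 m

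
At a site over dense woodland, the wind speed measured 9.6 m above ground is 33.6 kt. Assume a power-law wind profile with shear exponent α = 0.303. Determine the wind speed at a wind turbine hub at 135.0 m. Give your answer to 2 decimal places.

Power-law profile: V₂ = V₁ · (z₂/z₁)^α
V₂ = 33.6 × (135.0/9.6)^0.303 = 33.6 × (14.0625)^0.303
    = 33.6 × 2.2277 = 74.8518 kt

74.85 kt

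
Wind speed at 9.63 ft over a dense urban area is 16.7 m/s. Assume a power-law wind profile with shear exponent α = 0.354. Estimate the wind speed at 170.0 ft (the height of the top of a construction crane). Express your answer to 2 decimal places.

46.14 m/s

Power-law profile: V₂ = V₁ · (z₂/z₁)^α
V₂ = 16.7 × (170.0/9.63)^0.354 = 16.7 × (17.6532)^0.354
    = 16.7 × 2.7630 = 46.1415 m/s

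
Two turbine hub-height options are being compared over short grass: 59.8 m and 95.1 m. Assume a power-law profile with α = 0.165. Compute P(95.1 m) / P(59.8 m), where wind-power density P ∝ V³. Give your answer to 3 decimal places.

Speed ratio: V_B/V_A = (z_B/z_A)^α = (95.1/59.8)^0.165 = (1.5903)^0.165 = 1.07955
Power-density ratio: P_B/P_A = (V_B/V_A)³ = (1.07955)³ = 1.25815

1.258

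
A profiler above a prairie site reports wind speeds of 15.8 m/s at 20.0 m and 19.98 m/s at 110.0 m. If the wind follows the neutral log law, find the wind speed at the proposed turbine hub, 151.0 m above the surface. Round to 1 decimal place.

20.8 m/s

Log law: V ∝ ln(z/z₀). From the pair, with r = V₁/V₂ = 0.79079,
ln z₀ = (ln z₁ − r·ln z₂)/(1 − r) = (2.9957 − 0.79079×4.7005)/0.20921 = -3.4481 → z₀ = 0.03181 m
V₃ = V₁ · ln(z₃/z₀)/ln(z₁/z₀) = 15.8 × 8.4653/6.4438 = 20.7568 m/s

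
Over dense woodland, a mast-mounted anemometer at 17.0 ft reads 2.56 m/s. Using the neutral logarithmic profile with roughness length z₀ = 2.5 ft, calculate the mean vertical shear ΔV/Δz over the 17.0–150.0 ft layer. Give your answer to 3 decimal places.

Log law: V₂ = V₁ · ln(z₂/z₀)/ln(z₁/z₀) = 2.56 × 4.0943/1.9169 = 5.4679 m/s
ΔV/Δz = (5.4679 − 2.56)/(150.0 − 17.0) = 2.9079/133.0000 = 0.02186 m/s/ft

0.022 m/s/ft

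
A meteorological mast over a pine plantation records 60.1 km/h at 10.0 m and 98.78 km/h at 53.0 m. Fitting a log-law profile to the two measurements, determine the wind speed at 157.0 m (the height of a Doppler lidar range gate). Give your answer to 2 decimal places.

Log law: V ∝ ln(z/z₀). From the pair, with r = V₁/V₂ = 0.60842,
ln z₀ = (ln z₁ − r·ln z₂)/(1 − r) = (2.3026 − 0.60842×3.9703)/0.39158 = -0.2887 → z₀ = 0.7493 m
V₃ = V₁ · ln(z₃/z₀)/ln(z₁/z₀) = 60.1 × 5.3449/2.5912 = 123.9671 km/h

123.97 km/h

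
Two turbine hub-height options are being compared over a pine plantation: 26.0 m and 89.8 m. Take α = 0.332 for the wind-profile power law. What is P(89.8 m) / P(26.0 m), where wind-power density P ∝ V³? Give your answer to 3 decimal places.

3.437

Speed ratio: V_B/V_A = (z_B/z_A)^α = (89.8/26.0)^0.332 = (3.4538)^0.332 = 1.50910
Power-density ratio: P_B/P_A = (V_B/V_A)³ = (1.50910)³ = 3.43676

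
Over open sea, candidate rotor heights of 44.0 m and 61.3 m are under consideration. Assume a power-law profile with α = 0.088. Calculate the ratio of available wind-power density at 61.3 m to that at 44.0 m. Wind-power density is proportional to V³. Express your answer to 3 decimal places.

1.091

Speed ratio: V_B/V_A = (z_B/z_A)^α = (61.3/44.0)^0.088 = (1.3932)^0.088 = 1.02961
Power-density ratio: P_B/P_A = (V_B/V_A)³ = (1.02961)³ = 1.09149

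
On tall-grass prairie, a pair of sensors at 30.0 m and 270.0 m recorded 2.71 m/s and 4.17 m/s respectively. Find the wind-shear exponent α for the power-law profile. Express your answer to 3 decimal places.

α ≈ 0.196

Power law: V₂/V₁ = (z₂/z₁)^α ⇒ α = ln(V₂/V₁) / ln(z₂/z₁)
α = ln(4.17/2.71) / ln(270.0/30.0) = ln(1.5387) / ln(9.0000)
  = 0.43097 / 2.19722 = 0.19614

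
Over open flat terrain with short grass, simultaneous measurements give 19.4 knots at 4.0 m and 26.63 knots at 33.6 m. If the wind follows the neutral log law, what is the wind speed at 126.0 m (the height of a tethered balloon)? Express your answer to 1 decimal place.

Log law: V ∝ ln(z/z₀). From the pair, with r = V₁/V₂ = 0.72850,
ln z₀ = (ln z₁ − r·ln z₂)/(1 − r) = (1.3863 − 0.72850×3.5145)/0.27150 = -4.3243 → z₀ = 0.01324 m
V₃ = V₁ · ln(z₃/z₀)/ln(z₁/z₀) = 19.4 × 9.1606/5.7106 = 31.1203 knots

31.1 knots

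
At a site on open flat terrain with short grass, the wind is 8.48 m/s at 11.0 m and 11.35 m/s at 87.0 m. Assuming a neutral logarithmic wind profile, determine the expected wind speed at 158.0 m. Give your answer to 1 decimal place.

Log law: V ∝ ln(z/z₀). From the pair, with r = V₁/V₂ = 0.74714,
ln z₀ = (ln z₁ − r·ln z₂)/(1 − r) = (2.3979 − 0.74714×4.4659)/0.25286 = -3.7125 → z₀ = 0.02442 m
V₃ = V₁ · ln(z₃/z₀)/ln(z₁/z₀) = 8.48 × 8.7751/6.1104 = 12.1781 m/s

12.2 m/s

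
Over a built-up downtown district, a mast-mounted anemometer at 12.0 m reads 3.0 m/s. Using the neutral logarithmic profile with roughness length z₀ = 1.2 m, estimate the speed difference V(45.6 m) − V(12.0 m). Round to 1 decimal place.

1.7 m/s

Log law: V₂ = V₁ · ln(z₂/z₀)/ln(z₁/z₀) = 3.0 × 3.6376/2.3026 = 4.7394 m/s
ΔV = 4.7394 − 3.0 = 1.7394 m/s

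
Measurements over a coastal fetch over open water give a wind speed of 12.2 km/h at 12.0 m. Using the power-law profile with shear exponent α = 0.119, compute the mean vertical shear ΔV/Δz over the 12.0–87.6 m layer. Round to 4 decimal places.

Power law: V₂ = V₁ · (z₂/z₁)^α = 12.2 × (7.3000)^0.119 = 15.4559 km/h
ΔV/Δz = (15.4559 − 12.2)/(87.6 − 12.0) = 3.2559/75.6000 = 0.04307 km/h/m

0.0431 km/h/m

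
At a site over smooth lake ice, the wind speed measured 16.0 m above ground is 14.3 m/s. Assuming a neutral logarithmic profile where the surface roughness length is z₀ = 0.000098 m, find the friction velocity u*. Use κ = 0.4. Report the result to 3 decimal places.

Log law: V(z) = (u*/κ) · ln(z/z₀) ⇒ u* = κ · V / ln(z/z₀)
u* = 0.4 × 14.3 / ln(16.0/0.000098) = 0.4 × 14.3 / 12.0031
   = 5.7200 / 12.0031 = 0.4765 m/s

u* ≈ 0.477 m/s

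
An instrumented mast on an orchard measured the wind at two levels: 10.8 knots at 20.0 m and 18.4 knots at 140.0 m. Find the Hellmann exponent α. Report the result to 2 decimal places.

Power law: V₂/V₁ = (z₂/z₁)^α ⇒ α = ln(V₂/V₁) / ln(z₂/z₁)
α = ln(18.4/10.8) / ln(140.0/20.0) = ln(1.7037) / ln(7.0000)
  = 0.53280 / 1.94591 = 0.27381

α ≈ 0.27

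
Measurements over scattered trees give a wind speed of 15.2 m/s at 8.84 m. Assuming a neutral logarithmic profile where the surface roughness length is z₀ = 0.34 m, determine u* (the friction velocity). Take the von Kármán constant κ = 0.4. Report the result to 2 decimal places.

Log law: V(z) = (u*/κ) · ln(z/z₀) ⇒ u* = κ · V / ln(z/z₀)
u* = 0.4 × 15.2 / ln(8.84/0.34) = 0.4 × 15.2 / 3.2581
   = 6.0800 / 3.2581 = 1.8661 m/s

u* ≈ 1.87 m/s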